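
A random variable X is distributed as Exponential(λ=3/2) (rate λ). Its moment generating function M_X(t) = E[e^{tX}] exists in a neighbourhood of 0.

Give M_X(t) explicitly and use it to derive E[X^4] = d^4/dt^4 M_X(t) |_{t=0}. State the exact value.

M_X(t) = 3/(2*(3/2 - t))
M′(t) = 6/(4*t^2 - 12*t + 9)
M′′(t) = -24/(8*t^3 - 36*t^2 + 54*t - 27)
M′′′(t) = 144/(16*t^4 - 96*t^3 + 216*t^2 - 216*t + 81)
M′′′′(t) = -1152/(32*t^5 - 240*t^4 + 720*t^3 - 1080*t^2 + 810*t - 243)

E[X^4] = M′′′′(0) = 128/27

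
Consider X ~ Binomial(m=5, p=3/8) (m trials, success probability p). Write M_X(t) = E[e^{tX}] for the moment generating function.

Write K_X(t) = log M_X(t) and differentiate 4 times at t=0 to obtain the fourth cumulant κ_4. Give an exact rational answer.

κ_4 = D^4[K](0) = -975/2048

M_X(t) = (3*e^(t)/8 + 5/8)^5
K_X(t) = log M_X(t) = 5*log(3*e^(t)/8 + 5/8)
D^4[K](t) = (675*e^(3*t) - 4500*e^(2*t) + 1875*e^(t))/(81*e^(4*t) + 540*e^(3*t) + 1350*e^(2*t) + 1500*e^(t) + 625)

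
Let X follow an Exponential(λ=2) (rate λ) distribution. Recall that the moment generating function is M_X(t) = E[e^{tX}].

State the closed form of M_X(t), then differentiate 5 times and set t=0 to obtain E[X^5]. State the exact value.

M_X(t) = 2/(2 - t)
M′(t) = 2/(t^2 - 4*t + 4)
M′′(t) = -4/(t^3 - 6*t^2 + 12*t - 8)
M′′′(t) = 12/(t^4 - 8*t^3 + 24*t^2 - 32*t + 16)
M′′′′(t) = -48/(t^5 - 10*t^4 + 40*t^3 - 80*t^2 + 80*t - 32)
M′′′′′(t) = 240/(t^6 - 12*t^5 + 60*t^4 - 160*t^3 + 240*t^2 - 192*t + 64)

E[X^5] = M′′′′′(0) = 15/4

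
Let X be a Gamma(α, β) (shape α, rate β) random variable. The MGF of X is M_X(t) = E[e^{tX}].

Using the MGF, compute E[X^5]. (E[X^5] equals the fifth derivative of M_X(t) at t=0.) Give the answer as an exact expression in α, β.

M_X(t) = (β/(β - t))^α

E[X^5] = M^(5)(0) = α*(α^4 + 10*α^3 + 35*α^2 + 50*α + 24)/β^5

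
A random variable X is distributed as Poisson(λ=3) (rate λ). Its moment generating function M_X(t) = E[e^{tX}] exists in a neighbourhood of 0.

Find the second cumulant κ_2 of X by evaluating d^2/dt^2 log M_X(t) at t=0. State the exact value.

M_X(t) = e^(3*e^(t) - 3)
K_X(t) = log M_X(t) = 3*e^(t) - 3
D^2[K](t) = 3*e^(t)

κ_2 = D^2[K](0) = 3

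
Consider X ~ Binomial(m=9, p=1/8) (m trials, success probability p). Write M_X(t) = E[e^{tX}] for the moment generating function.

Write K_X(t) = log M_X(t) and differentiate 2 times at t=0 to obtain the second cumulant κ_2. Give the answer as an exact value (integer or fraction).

κ_2 = d^2K/dt^2 |_{t=0} = 63/64

M_X(t) = (e^(t)/8 + 7/8)^9
K_X(t) = log M_X(t) = 9*log(e^(t)/8 + 7/8)
dK/dt = 9*e^(t)/(e^(t) + 7)
d^2K/dt^2 = 63*e^(t)/(e^(2*t) + 14*e^(t) + 49)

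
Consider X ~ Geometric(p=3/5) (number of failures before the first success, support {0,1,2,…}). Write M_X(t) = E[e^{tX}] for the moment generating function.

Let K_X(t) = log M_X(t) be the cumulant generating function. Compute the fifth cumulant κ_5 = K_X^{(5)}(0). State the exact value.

M_X(t) = 3/(5*(1 - 2*e^(t)/5))
K_X(t) = log M_X(t) = -log(1 - 2*e^(t)/5) - log(5) + log(3)
dK/dt = -2*e^(t)/(2*e^(t) - 5)
d^2K/dt^2 = 10*e^(t)/(4*e^(2*t) - 20*e^(t) + 25)
d^3K/dt^3 = (-20*e^(2*t) - 50*e^(t))/(8*e^(3*t) - 60*e^(2*t) + 150*e^(t) - 125)
d^4K/dt^4 = (40*e^(3*t) + 400*e^(2*t) + 250*e^(t))/(16*e^(4*t) - 160*e^(3*t) + 600*e^(2*t) - 1000*e^(t) + 625)
d^5K/dt^5 = (-80*e^(4*t) - 2200*e^(3*t) - 5500*e^(2*t) - 1250*e^(t))/(32*e^(5*t) - 400*e^(4*t) + 2000*e^(3*t) - 5000*e^(2*t) + 6250*e^(t) - 3125)

κ_5 = d^5K/dt^5 |_{t=0} = 3010/81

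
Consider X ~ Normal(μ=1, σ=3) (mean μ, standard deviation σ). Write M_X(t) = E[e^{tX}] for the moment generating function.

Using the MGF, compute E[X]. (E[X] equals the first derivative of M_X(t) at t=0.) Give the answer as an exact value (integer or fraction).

M_X(t) = e^(9*t^2/2 + t)
dM/dt = 9*t*e^(t)*e^(9*t^2/2) + e^(t)*e^(9*t^2/2)

E[X] = dM/dt |_{t=0} = 1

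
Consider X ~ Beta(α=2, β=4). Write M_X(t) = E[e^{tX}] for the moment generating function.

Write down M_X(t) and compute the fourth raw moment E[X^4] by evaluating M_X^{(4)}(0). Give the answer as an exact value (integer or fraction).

M_X(t) = ₁F₁(2; 6; t)
M^(4)(t) = 5*₁F₁(6; 10; t)/126

E[X^4] = M^(4)(0) = 5/126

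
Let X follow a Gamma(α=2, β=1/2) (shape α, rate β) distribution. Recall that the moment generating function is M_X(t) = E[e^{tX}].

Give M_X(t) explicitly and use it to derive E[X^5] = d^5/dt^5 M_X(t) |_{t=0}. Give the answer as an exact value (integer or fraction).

M_X(t) = 1/(4*(1/2 - t)^2)
D^5[M](t) = -23040/(128*t^7 - 448*t^6 + 672*t^5 - 560*t^4 + 280*t^3 - 84*t^2 + 14*t - 1)

E[X^5] = D^5[M](0) = 23040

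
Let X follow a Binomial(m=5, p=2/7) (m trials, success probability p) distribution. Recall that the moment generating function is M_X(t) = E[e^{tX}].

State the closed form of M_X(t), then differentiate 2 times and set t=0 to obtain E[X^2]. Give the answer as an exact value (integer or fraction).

E[X^2] = d^2M/dt^2 |_{t=0} = 150/49

M_X(t) = (2*e^(t)/7 + 5/7)^5
dM/dt = 160*e^(5*t)/16807 + 1600*e^(4*t)/16807 + 6000*e^(3*t)/16807 + 10000*e^(2*t)/16807 + 6250*e^(t)/16807
d^2M/dt^2 = 800*e^(5*t)/16807 + 6400*e^(4*t)/16807 + 18000*e^(3*t)/16807 + 20000*e^(2*t)/16807 + 6250*e^(t)/16807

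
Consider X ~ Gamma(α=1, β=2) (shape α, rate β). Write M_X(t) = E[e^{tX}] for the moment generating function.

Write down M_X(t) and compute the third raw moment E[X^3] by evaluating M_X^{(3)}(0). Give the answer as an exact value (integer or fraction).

M_X(t) = 2/(2 - t)
M′(t) = 2/(t^2 - 4*t + 4)
M′′(t) = -4/(t^3 - 6*t^2 + 12*t - 8)
M′′′(t) = 12/(t^4 - 8*t^3 + 24*t^2 - 32*t + 16)

E[X^3] = M′′′(0) = 3/4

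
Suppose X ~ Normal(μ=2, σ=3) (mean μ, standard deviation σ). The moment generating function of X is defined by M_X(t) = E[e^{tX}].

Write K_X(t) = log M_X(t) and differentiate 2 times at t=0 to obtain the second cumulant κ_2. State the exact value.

κ_2 = K^(2)(0) = 9

M_X(t) = e^(9*t^2/2 + 2*t)
K_X(t) = log M_X(t) = 9*t^2/2 + 2*t
K^(2)(t) = 9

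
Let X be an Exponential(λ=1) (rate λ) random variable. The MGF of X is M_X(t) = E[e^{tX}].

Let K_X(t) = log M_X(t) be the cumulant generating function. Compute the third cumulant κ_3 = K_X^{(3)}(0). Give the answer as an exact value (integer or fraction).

κ_3 = D^3[K](0) = 2

M_X(t) = 1/(1 - t)
K_X(t) = log M_X(t) = -log(1 - t)
D^3[K](t) = -2/(t^3 - 3*t^2 + 3*t - 1)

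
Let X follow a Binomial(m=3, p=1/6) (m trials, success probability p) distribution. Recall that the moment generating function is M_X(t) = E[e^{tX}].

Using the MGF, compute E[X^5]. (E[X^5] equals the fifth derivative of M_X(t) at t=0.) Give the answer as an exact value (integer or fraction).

M_X(t) = (e^(t)/6 + 5/6)^3
M′(t) = e^(3*t)/72 + 5*e^(2*t)/36 + 25*e^(t)/72
M′′(t) = e^(3*t)/24 + 5*e^(2*t)/18 + 25*e^(t)/72
M′′′(t) = e^(3*t)/8 + 5*e^(2*t)/9 + 25*e^(t)/72
M′′′′(t) = 3*e^(3*t)/8 + 10*e^(2*t)/9 + 25*e^(t)/72
M′′′′′(t) = 9*e^(3*t)/8 + 20*e^(2*t)/9 + 25*e^(t)/72

E[X^5] = M′′′′′(0) = 133/36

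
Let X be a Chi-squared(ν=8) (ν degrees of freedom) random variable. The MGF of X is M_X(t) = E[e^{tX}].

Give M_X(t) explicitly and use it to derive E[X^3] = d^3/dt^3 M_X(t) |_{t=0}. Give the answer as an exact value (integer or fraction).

M_X(t) = (1 - 2*t)^(-4)
dM/dt = -8/(32*t^5 - 80*t^4 + 80*t^3 - 40*t^2 + 10*t - 1)
d^2M/dt^2 = 80/(64*t^6 - 192*t^5 + 240*t^4 - 160*t^3 + 60*t^2 - 12*t + 1)
d^3M/dt^3 = -960/(128*t^7 - 448*t^6 + 672*t^5 - 560*t^4 + 280*t^3 - 84*t^2 + 14*t - 1)

E[X^3] = d^3M/dt^3 |_{t=0} = 960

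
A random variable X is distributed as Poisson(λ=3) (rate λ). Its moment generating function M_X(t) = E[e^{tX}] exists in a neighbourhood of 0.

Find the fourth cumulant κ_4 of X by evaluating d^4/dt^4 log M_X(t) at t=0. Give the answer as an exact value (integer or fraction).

κ_4 = d^4K/dt^4 |_{t=0} = 3

M_X(t) = e^(3*e^(t) - 3)
K_X(t) = log M_X(t) = 3*e^(t) - 3
dK/dt = 3*e^(t)
d^2K/dt^2 = 3*e^(t)
d^3K/dt^3 = 3*e^(t)
d^4K/dt^4 = 3*e^(t)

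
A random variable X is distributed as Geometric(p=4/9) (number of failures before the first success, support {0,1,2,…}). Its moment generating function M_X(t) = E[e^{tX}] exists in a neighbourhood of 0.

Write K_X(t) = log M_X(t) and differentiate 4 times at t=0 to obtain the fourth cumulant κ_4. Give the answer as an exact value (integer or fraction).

M_X(t) = 4/(9*(1 - 5*e^(t)/9))
K_X(t) = log M_X(t) = -log(1 - 5*e^(t)/9) - 2*log(3) + 2*log(2)
K^(4)(t) = (1125*e^(3*t) + 8100*e^(2*t) + 3645*e^(t))/(625*e^(4*t) - 4500*e^(3*t) + 12150*e^(2*t) - 14580*e^(t) + 6561)

κ_4 = K^(4)(0) = 6435/128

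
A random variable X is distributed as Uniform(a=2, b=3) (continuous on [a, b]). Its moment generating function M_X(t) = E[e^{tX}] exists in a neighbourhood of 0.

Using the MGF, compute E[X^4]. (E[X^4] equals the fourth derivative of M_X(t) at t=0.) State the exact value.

E[X^4] = D^4[M](0) = 211/5

M_X(t) = (e^(3*t) - e^(2*t))/t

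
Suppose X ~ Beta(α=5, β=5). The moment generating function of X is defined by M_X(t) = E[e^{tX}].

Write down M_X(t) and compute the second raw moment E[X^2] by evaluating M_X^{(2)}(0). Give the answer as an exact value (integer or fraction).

M_X(t) = ₁F₁(5; 10; t)
M^(2)(t) = 3*₁F₁(7; 12; t)/11

E[X^2] = M^(2)(0) = 3/11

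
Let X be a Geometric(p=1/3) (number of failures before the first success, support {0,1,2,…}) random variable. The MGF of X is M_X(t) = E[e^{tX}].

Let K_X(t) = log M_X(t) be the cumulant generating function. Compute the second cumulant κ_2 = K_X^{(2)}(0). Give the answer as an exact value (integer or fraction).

κ_2 = d^2K/dt^2 |_{t=0} = 6

M_X(t) = 1/(3*(1 - 2*e^(t)/3))
K_X(t) = log M_X(t) = -log(1 - 2*e^(t)/3) - log(3)
dK/dt = -2*e^(t)/(2*e^(t) - 3)
d^2K/dt^2 = 6*e^(t)/(4*e^(2*t) - 12*e^(t) + 9)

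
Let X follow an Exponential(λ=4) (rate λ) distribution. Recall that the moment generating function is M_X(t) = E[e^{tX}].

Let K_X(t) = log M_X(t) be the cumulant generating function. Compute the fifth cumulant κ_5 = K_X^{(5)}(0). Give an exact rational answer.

M_X(t) = 4/(4 - t)
K_X(t) = log M_X(t) = -log(4 - t) + 2*log(2)
dK/dt = -1/(t - 4)
d^2K/dt^2 = 1/(t^2 - 8*t + 16)
d^3K/dt^3 = -2/(t^3 - 12*t^2 + 48*t - 64)
d^4K/dt^4 = 6/(t^4 - 16*t^3 + 96*t^2 - 256*t + 256)
d^5K/dt^5 = -24/(t^5 - 20*t^4 + 160*t^3 - 640*t^2 + 1280*t - 1024)

κ_5 = d^5K/dt^5 |_{t=0} = 3/128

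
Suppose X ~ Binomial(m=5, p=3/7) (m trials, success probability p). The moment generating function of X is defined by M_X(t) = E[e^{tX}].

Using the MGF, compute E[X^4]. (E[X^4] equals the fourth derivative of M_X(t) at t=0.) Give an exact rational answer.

M_X(t) = (3*e^(t)/7 + 4/7)^5
dM/dt = 1215*e^(5*t)/16807 + 6480*e^(4*t)/16807 + 12960*e^(3*t)/16807 + 11520*e^(2*t)/16807 + 3840*e^(t)/16807
d^2M/dt^2 = 6075*e^(5*t)/16807 + 25920*e^(4*t)/16807 + 38880*e^(3*t)/16807 + 23040*e^(2*t)/16807 + 3840*e^(t)/16807
d^3M/dt^3 = 30375*e^(5*t)/16807 + 103680*e^(4*t)/16807 + 116640*e^(3*t)/16807 + 46080*e^(2*t)/16807 + 3840*e^(t)/16807
d^4M/dt^4 = 151875*e^(5*t)/16807 + 414720*e^(4*t)/16807 + 349920*e^(3*t)/16807 + 92160*e^(2*t)/16807 + 3840*e^(t)/16807

E[X^4] = d^4M/dt^4 |_{t=0} = 144645/2401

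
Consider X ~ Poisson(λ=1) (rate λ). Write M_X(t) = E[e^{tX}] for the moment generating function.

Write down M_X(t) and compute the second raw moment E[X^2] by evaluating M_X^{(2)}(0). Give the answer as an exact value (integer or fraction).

M_X(t) = e^(e^(t) - 1)
dM/dt = e^(-1)*e^(t)*e^(e^(t))
d^2M/dt^2 = (e^(2*t)*e^(e^(t)) + e^(t)*e^(e^(t)))*e^(-1)

E[X^2] = d^2M/dt^2 |_{t=0} = 2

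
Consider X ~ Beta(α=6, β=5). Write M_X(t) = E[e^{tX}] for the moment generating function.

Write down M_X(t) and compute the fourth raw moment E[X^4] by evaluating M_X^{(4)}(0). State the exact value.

M_X(t) = ₁F₁(6; 11; t)
D^4[M](t) = 18*₁F₁(10; 15; t)/143

E[X^4] = D^4[M](0) = 18/143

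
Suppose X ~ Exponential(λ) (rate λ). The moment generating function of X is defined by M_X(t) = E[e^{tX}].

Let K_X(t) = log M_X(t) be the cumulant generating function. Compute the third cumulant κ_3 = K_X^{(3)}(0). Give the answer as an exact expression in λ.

M_X(t) = λ/(λ - t)
K_X(t) = log M_X(t) = log(λ) - log(λ - t)
K^(3)(t) = -2/(-λ^3 + 3*λ^2*t - 3*λ*t^2 + t^3)

κ_3 = K^(3)(0) = 2/λ^3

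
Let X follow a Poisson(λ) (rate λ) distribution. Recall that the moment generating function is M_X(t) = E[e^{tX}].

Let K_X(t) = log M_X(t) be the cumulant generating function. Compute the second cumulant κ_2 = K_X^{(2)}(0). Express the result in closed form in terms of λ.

κ_2 = d^2K/dt^2 |_{t=0} = λ

M_X(t) = e^(λ*(e^(t) - 1))
K_X(t) = log M_X(t) = λ*(e^(t) - 1)
dK/dt = λ*e^(t)
d^2K/dt^2 = λ*e^(t)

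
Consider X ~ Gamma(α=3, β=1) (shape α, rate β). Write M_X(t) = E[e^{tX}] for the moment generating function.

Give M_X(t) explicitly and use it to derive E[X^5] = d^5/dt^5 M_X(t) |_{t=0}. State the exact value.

M_X(t) = (1 - t)^(-3)
dM/dt = 3/(t^4 - 4*t^3 + 6*t^2 - 4*t + 1)
d^2M/dt^2 = -12/(t^5 - 5*t^4 + 10*t^3 - 10*t^2 + 5*t - 1)
d^3M/dt^3 = 60/(t^6 - 6*t^5 + 15*t^4 - 20*t^3 + 15*t^2 - 6*t + 1)
d^4M/dt^4 = -360/(t^7 - 7*t^6 + 21*t^5 - 35*t^4 + 35*t^3 - 21*t^2 + 7*t - 1)
d^5M/dt^5 = 2520/(t^8 - 8*t^7 + 28*t^6 - 56*t^5 + 70*t^4 - 56*t^3 + 28*t^2 - 8*t + 1)

E[X^5] = d^5M/dt^5 |_{t=0} = 2520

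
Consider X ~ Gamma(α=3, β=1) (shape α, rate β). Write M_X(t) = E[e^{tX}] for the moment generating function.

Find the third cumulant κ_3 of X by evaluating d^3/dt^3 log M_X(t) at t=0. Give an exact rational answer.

κ_3 = d^3K/dt^3 |_{t=0} = 6

M_X(t) = (1 - t)^(-3)
K_X(t) = log M_X(t) = -3*log(1 - t)
dK/dt = -3/(t - 1)
d^2K/dt^2 = 3/(t^2 - 2*t + 1)
d^3K/dt^3 = -6/(t^3 - 3*t^2 + 3*t - 1)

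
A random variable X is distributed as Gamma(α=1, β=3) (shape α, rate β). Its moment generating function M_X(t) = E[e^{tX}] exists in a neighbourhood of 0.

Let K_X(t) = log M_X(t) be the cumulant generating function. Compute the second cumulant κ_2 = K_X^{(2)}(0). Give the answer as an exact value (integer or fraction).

κ_2 = D^2[K](0) = 1/9

M_X(t) = 3/(3 - t)
K_X(t) = log M_X(t) = -log(3 - t) + log(3)
D^2[K](t) = 1/(t^2 - 6*t + 9)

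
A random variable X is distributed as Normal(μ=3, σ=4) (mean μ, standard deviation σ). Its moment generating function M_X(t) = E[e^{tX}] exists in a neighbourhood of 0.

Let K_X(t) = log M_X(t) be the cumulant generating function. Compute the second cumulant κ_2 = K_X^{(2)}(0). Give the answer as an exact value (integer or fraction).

M_X(t) = e^(8*t^2 + 3*t)
K_X(t) = log M_X(t) = 8*t^2 + 3*t
dK/dt = 16*t + 3
d^2K/dt^2 = 16

κ_2 = d^2K/dt^2 |_{t=0} = 16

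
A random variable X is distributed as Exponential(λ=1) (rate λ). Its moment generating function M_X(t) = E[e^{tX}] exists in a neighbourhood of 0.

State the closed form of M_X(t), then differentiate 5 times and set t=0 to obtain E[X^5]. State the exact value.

M_X(t) = 1/(1 - t)
M′(t) = 1/(t^2 - 2*t + 1)
M′′(t) = -2/(t^3 - 3*t^2 + 3*t - 1)
M′′′(t) = 6/(t^4 - 4*t^3 + 6*t^2 - 4*t + 1)
M′′′′(t) = -24/(t^5 - 5*t^4 + 10*t^3 - 10*t^2 + 5*t - 1)
M′′′′′(t) = 120/(t^6 - 6*t^5 + 15*t^4 - 20*t^3 + 15*t^2 - 6*t + 1)

E[X^5] = M′′′′′(0) = 120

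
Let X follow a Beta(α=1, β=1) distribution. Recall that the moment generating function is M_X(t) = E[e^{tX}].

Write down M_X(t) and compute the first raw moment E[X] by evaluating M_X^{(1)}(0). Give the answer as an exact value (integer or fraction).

E[X] = M′(0) = 1/2

M_X(t) = ₁F₁(1; 2; t)
M′(t) = ₁F₁(2; 3; t)/2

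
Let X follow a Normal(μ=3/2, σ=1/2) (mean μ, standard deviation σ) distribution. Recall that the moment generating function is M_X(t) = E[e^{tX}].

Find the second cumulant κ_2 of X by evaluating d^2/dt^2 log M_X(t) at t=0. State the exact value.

κ_2 = K^(2)(0) = 1/4

M_X(t) = e^(t^2/8 + 3*t/2)
K_X(t) = log M_X(t) = t^2/8 + 3*t/2
K^(2)(t) = 1/4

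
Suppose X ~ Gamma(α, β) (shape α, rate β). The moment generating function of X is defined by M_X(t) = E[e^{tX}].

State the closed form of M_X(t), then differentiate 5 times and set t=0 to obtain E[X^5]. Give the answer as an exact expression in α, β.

M_X(t) = (β/(β - t))^α
dM/dt = -α*β^α*(1/(β - t))^α/(-β + t)
d^2M/dt^2 = (α^2*β^α*(1/(β - t))^α + α*β^α*(1/(β - t))^α)/(β^2 - 2*β*t + t^2)
d^3M/dt^3 = (-α^3*β^α*(1/(β - t))^α - 3*α^2*β^α*(1/(β - t))^α - 2*α*β^α*(1/(β - t))^α)/(-β^3 + 3*β^2*t - 3*β*t^2 + t^3)
d^4M/dt^4 = (α^4*β^α*(1/(β - t))^α + 6*α^3*β^α*(1/(β - t))^α + 11*α^2*β^α*(1/(β - t))^α + 6*α*β^α*(1/(β - t))^α)/(β^4 - 4*β^3*t + 6*β^2*t^2 - 4*β*t^3 + t^4)

E[X^5] = d^5M/dt^5 |_{t=0} = α*(α^4 + 10*α^3 + 35*α^2 + 50*α + 24)/β^5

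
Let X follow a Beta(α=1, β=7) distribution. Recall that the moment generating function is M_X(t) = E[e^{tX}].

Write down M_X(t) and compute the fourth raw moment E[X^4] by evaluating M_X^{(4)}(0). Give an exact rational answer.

M_X(t) = ₁F₁(1; 8; t)
D^4[M](t) = ₁F₁(5; 12; t)/330

E[X^4] = D^4[M](0) = 1/330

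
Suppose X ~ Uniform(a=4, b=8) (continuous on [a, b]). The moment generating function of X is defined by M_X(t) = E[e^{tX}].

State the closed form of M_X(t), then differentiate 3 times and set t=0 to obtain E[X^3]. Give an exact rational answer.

M_X(t) = (e^(8*t) - e^(4*t))/(4*t)
M′(t) = (8*t*e^(8*t) - 4*t*e^(4*t) - e^(8*t) + e^(4*t))/(4*t^2)
M′′(t) = (32*t^2*e^(8*t) - 8*t^2*e^(4*t) - 8*t*e^(8*t) + 4*t*e^(4*t) + e^(8*t) - e^(4*t))/(2*t^3)
M′′′(t) = (256*t^3*e^(8*t) - 32*t^3*e^(4*t) - 96*t^2*e^(8*t) + 24*t^2*e^(4*t) + 24*t*e^(8*t) - 12*t*e^(4*t) - 3*e^(8*t) + 3*e^(4*t))/(2*t^4)

E[X^3] = M′′′(0) = 240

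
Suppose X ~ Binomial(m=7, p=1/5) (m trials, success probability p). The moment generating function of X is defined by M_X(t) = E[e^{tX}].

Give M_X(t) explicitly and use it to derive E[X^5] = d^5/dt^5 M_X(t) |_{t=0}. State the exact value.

E[X^5] = D^5[M](0) = 51779/625

M_X(t) = (e^(t)/5 + 4/5)^7
D^5[M](t) = 16807*e^(7*t)/78125 + 217728*e^(6*t)/78125 + 336*e^(5*t)/25 + 458752*e^(4*t)/15625 + 435456*e^(3*t)/15625 + 688128*e^(2*t)/78125 + 28672*e^(t)/78125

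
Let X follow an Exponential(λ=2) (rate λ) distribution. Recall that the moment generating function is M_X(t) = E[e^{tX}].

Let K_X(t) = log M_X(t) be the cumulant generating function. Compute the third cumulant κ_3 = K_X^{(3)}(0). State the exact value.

M_X(t) = 2/(2 - t)
K_X(t) = log M_X(t) = -log(2 - t) + log(2)
K^(3)(t) = -2/(t^3 - 6*t^2 + 12*t - 8)

κ_3 = K^(3)(0) = 1/4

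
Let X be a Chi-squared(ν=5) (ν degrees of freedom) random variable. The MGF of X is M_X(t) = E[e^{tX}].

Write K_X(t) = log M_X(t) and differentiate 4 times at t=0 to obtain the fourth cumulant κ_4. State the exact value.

κ_4 = K′′′′(0) = 240

M_X(t) = (1 - 2*t)^(-5/2)
K_X(t) = log M_X(t) = -5*log(1 - 2*t)/2
K′(t) = -5/(2*t - 1)
K′′(t) = 10/(4*t^2 - 4*t + 1)
K′′′(t) = -40/(8*t^3 - 12*t^2 + 6*t - 1)
K′′′′(t) = 240/(16*t^4 - 32*t^3 + 24*t^2 - 8*t + 1)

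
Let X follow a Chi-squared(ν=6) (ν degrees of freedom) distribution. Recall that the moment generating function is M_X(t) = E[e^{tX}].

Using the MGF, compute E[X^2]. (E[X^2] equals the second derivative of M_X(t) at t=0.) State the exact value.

E[X^2] = M′′(0) = 48

M_X(t) = (1 - 2*t)^(-3)
M′(t) = 6/(16*t^4 - 32*t^3 + 24*t^2 - 8*t + 1)
M′′(t) = -48/(32*t^5 - 80*t^4 + 80*t^3 - 40*t^2 + 10*t - 1)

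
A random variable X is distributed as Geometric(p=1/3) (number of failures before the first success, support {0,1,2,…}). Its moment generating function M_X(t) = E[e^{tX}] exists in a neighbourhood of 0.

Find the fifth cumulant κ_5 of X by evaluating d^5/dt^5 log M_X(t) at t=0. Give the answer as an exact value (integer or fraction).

M_X(t) = 1/(3*(1 - 2*e^(t)/3))
K_X(t) = log M_X(t) = -log(1 - 2*e^(t)/3) - log(3)
K′(t) = -2*e^(t)/(2*e^(t) - 3)
K′′(t) = 6*e^(t)/(4*e^(2*t) - 12*e^(t) + 9)
K′′′(t) = (-12*e^(2*t) - 18*e^(t))/(8*e^(3*t) - 36*e^(2*t) + 54*e^(t) - 27)
K′′′′(t) = (24*e^(3*t) + 144*e^(2*t) + 54*e^(t))/(16*e^(4*t) - 96*e^(3*t) + 216*e^(2*t) - 216*e^(t) + 81)
K′′′′′(t) = (-48*e^(4*t) - 792*e^(3*t) - 1188*e^(2*t) - 162*e^(t))/(32*e^(5*t) - 240*e^(4*t) + 720*e^(3*t) - 1080*e^(2*t) + 810*e^(t) - 243)

κ_5 = K′′′′′(0) = 2190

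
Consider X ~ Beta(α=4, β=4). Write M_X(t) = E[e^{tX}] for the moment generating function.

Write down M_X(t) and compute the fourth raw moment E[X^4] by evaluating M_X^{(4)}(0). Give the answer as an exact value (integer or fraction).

E[X^4] = d^4M/dt^4 |_{t=0} = 7/66

M_X(t) = ₁F₁(4; 8; t)
dM/dt = ₁F₁(5; 9; t)/2
d^2M/dt^2 = 5*₁F₁(6; 10; t)/18
d^3M/dt^3 = ₁F₁(7; 11; t)/6
d^4M/dt^4 = 7*₁F₁(8; 12; t)/66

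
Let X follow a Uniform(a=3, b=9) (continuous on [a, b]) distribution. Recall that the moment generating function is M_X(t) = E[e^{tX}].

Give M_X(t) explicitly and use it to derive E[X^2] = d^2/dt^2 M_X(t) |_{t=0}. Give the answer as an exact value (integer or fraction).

M_X(t) = (e^(9*t) - e^(3*t))/(6*t)
dM/dt = (9*t*e^(9*t) - 3*t*e^(3*t) - e^(9*t) + e^(3*t))/(6*t^2)
d^2M/dt^2 = (81*t^2*e^(9*t) - 9*t^2*e^(3*t) - 18*t*e^(9*t) + 6*t*e^(3*t) + 2*e^(9*t) - 2*e^(3*t))/(6*t^3)

E[X^2] = d^2M/dt^2 |_{t=0} = 39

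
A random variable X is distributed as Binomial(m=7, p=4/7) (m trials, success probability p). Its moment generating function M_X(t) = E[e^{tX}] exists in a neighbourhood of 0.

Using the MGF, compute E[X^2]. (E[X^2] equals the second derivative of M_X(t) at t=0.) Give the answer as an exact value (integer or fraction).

M_X(t) = (4*e^(t)/7 + 3/7)^7
D^2[M](t) = 16384*e^(7*t)/16807 + 442368*e^(6*t)/117649 + 691200*e^(5*t)/117649 + 552960*e^(4*t)/117649 + 233280*e^(3*t)/117649 + 46656*e^(2*t)/117649 + 2916*e^(t)/117649

E[X^2] = D^2[M](0) = 124/7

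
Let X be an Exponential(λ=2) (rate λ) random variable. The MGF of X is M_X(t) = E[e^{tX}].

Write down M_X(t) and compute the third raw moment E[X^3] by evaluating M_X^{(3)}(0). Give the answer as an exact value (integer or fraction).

M_X(t) = 2/(2 - t)
dM/dt = 2/(t^2 - 4*t + 4)
d^2M/dt^2 = -4/(t^3 - 6*t^2 + 12*t - 8)
d^3M/dt^3 = 12/(t^4 - 8*t^3 + 24*t^2 - 32*t + 16)

E[X^3] = d^3M/dt^3 |_{t=0} = 3/4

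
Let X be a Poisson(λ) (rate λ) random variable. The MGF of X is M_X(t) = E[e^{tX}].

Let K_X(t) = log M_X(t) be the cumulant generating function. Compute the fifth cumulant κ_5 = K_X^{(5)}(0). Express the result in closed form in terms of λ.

κ_5 = K′′′′′(0) = λ

M_X(t) = e^(λ*(e^(t) - 1))
K_X(t) = log M_X(t) = λ*(e^(t) - 1)
K′(t) = λ*e^(t)
K′′(t) = λ*e^(t)
K′′′(t) = λ*e^(t)
K′′′′(t) = λ*e^(t)
K′′′′′(t) = λ*e^(t)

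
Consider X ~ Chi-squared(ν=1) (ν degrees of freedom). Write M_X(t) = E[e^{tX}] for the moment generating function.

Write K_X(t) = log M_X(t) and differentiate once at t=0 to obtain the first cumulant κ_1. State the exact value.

M_X(t) = 1/√(1 - 2*t)
K_X(t) = log M_X(t) = -log(1 - 2*t)/2
K^(1)(t) = -1/(2*t - 1)

κ_1 = K^(1)(0) = 1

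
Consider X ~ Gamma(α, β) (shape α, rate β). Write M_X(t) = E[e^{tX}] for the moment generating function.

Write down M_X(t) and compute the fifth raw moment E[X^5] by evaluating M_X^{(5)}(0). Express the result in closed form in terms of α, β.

M_X(t) = (β/(β - t))^α
dM/dt = -α*β^α*(1/(β - t))^α/(-β + t)
d^2M/dt^2 = (α^2*β^α*(1/(β - t))^α + α*β^α*(1/(β - t))^α)/(β^2 - 2*β*t + t^2)
d^3M/dt^3 = (-α^3*β^α*(1/(β - t))^α - 3*α^2*β^α*(1/(β - t))^α - 2*α*β^α*(1/(β - t))^α)/(-β^3 + 3*β^2*t - 3*β*t^2 + t^3)
d^4M/dt^4 = (α^4*β^α*(1/(β - t))^α + 6*α^3*β^α*(1/(β - t))^α + 11*α^2*β^α*(1/(β - t))^α + 6*α*β^α*(1/(β - t))^α)/(β^4 - 4*β^3*t + 6*β^2*t^2 - 4*β*t^3 + t^4)

E[X^5] = d^5M/dt^5 |_{t=0} = α*(α^4 + 10*α^3 + 35*α^2 + 50*α + 24)/β^5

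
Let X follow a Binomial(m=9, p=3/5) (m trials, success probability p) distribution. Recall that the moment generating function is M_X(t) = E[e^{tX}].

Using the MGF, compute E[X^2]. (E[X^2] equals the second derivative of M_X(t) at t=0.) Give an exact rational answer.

M_X(t) = (3*e^(t)/5 + 2/5)^9

E[X^2] = M′′(0) = 783/25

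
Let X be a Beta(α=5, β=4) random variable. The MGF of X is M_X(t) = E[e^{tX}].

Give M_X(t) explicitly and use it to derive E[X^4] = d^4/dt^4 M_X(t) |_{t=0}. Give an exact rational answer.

E[X^4] = d^4M/dt^4 |_{t=0} = 14/99

M_X(t) = ₁F₁(5; 9; t)
dM/dt = 5*₁F₁(6; 10; t)/9
d^2M/dt^2 = ₁F₁(7; 11; t)/3
d^3M/dt^3 = 7*₁F₁(8; 12; t)/33
d^4M/dt^4 = 14*₁F₁(9; 13; t)/99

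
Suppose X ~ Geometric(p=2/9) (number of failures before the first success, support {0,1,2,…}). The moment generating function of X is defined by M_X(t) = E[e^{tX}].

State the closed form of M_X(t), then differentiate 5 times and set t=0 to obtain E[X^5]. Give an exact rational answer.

M_X(t) = 2/(9*(1 - 7*e^(t)/9))

E[X^5] = D^5[M](0) = 211687/2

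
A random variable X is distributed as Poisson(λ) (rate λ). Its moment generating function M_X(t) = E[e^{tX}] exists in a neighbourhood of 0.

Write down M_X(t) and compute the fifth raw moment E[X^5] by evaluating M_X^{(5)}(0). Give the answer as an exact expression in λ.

M_X(t) = e^(λ*(e^(t) - 1))
dM/dt = λ*e^(-λ)*e^(t)*e^(λ*e^(t))
d^2M/dt^2 = (λ^2*e^(2*t)*e^(λ*e^(t)) + λ*e^(t)*e^(λ*e^(t)))*e^(-λ)
d^3M/dt^3 = (λ^3*e^(3*t)*e^(λ*e^(t)) + 3*λ^2*e^(2*t)*e^(λ*e^(t)) + λ*e^(t)*e^(λ*e^(t)))*e^(-λ)
d^4M/dt^4 = (λ^4*e^(4*t)*e^(λ*e^(t)) + 6*λ^3*e^(3*t)*e^(λ*e^(t)) + 7*λ^2*e^(2*t)*e^(λ*e^(t)) + λ*e^(t)*e^(λ*e^(t)))*e^(-λ)
d^5M/dt^5 = (λ^5*e^(5*t)*e^(λ*e^(t)) + 10*λ^4*e^(4*t)*e^(λ*e^(t)) + 25*λ^3*e^(3*t)*e^(λ*e^(t)) + 15*λ^2*e^(2*t)*e^(λ*e^(t)) + λ*e^(t)*e^(λ*e^(t)))*e^(-λ)

E[X^5] = d^5M/dt^5 |_{t=0} = λ*(λ^4 + 10*λ^3 + 25*λ^2 + 15*λ + 1)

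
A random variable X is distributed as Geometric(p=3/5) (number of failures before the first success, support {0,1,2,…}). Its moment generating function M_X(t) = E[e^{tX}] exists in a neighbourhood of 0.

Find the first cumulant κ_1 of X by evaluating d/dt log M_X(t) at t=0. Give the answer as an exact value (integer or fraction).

M_X(t) = 3/(5*(1 - 2*e^(t)/5))
K_X(t) = log M_X(t) = -log(1 - 2*e^(t)/5) - log(5) + log(3)
dK/dt = -2*e^(t)/(2*e^(t) - 5)

κ_1 = dK/dt |_{t=0} = 2/3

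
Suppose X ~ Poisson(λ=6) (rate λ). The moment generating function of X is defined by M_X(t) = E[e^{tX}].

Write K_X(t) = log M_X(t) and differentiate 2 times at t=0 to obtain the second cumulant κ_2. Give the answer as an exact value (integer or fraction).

M_X(t) = e^(6*e^(t) - 6)
K_X(t) = log M_X(t) = 6*e^(t) - 6
dK/dt = 6*e^(t)
d^2K/dt^2 = 6*e^(t)

κ_2 = d^2K/dt^2 |_{t=0} = 6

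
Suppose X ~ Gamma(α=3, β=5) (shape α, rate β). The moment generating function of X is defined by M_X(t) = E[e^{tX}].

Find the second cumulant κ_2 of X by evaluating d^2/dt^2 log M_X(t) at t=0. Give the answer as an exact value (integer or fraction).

M_X(t) = 125/(5 - t)^3
K_X(t) = log M_X(t) = -3*log(5 - t) + 3*log(5)
K^(2)(t) = 3/(t^2 - 10*t + 25)

κ_2 = K^(2)(0) = 3/25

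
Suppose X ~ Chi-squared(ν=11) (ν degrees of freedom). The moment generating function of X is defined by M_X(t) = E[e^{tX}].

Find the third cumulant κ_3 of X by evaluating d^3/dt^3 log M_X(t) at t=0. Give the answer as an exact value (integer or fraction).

M_X(t) = (1 - 2*t)^(-11/2)
K_X(t) = log M_X(t) = -11*log(1 - 2*t)/2
dK/dt = -11/(2*t - 1)
d^2K/dt^2 = 22/(4*t^2 - 4*t + 1)
d^3K/dt^3 = -88/(8*t^3 - 12*t^2 + 6*t - 1)

κ_3 = d^3K/dt^3 |_{t=0} = 88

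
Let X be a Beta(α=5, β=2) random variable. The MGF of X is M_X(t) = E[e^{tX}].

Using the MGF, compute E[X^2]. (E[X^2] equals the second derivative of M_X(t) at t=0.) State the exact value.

E[X^2] = M^(2)(0) = 15/28

M_X(t) = ₁F₁(5; 7; t)
M^(2)(t) = 15*₁F₁(7; 9; t)/28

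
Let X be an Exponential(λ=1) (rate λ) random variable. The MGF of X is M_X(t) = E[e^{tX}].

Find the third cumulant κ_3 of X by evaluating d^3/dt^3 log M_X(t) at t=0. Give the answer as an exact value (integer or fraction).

κ_3 = d^3K/dt^3 |_{t=0} = 2

M_X(t) = 1/(1 - t)
K_X(t) = log M_X(t) = -log(1 - t)
dK/dt = -1/(t - 1)
d^2K/dt^2 = 1/(t^2 - 2*t + 1)
d^3K/dt^3 = -2/(t^3 - 3*t^2 + 3*t - 1)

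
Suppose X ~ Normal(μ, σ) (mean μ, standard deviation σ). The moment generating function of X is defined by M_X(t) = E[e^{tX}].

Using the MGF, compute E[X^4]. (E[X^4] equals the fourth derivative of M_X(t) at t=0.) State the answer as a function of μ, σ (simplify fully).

E[X^4] = M′′′′(0) = μ^4 + 6*μ^2*σ^2 + 3*σ^4

M_X(t) = e^(μ*t + σ^2*t^2/2)
M′(t) = μ*e^(μ*t)*e^(σ^2*t^2/2) + σ^2*t*e^(μ*t)*e^(σ^2*t^2/2)
M′′(t) = μ^2*e^(μ*t)*e^(σ^2*t^2/2) + 2*μ*σ^2*t*e^(μ*t)*e^(σ^2*t^2/2) + σ^4*t^2*e^(μ*t)*e^(σ^2*t^2/2) + σ^2*e^(μ*t)*e^(σ^2*t^2/2)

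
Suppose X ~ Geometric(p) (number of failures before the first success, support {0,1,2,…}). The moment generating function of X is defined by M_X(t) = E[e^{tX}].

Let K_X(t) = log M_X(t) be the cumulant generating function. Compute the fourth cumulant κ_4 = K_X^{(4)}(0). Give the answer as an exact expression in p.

κ_4 = K′′′′(0) = (-p^3 + 7*p^2 - 12*p + 6)/p^4

M_X(t) = p/(-(1 - p)*e^(t) + 1)
K_X(t) = log M_X(t) = log(p) - log(-(1 - p)*e^(t) + 1)
K′(t) = (-p*e^(t) + e^(t))/(p*e^(t) - e^(t) + 1)
K′′(t) = (-p*e^(t) + e^(t))/(p^2*e^(2*t) - 2*p*e^(2*t) + 2*p*e^(t) + e^(2*t) - 2*e^(t) + 1)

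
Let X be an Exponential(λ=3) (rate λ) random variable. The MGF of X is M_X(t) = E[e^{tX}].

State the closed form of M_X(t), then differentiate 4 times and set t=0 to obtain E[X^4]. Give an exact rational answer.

E[X^4] = M^(4)(0) = 8/27

M_X(t) = 3/(3 - t)
M^(4)(t) = -72/(t^5 - 15*t^4 + 90*t^3 - 270*t^2 + 405*t - 243)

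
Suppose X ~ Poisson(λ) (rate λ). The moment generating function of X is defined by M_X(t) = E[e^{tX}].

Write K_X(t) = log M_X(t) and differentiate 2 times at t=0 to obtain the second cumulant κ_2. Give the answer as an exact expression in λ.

κ_2 = D^2[K](0) = λ

M_X(t) = e^(λ*(e^(t) - 1))
K_X(t) = log M_X(t) = λ*(e^(t) - 1)
D^2[K](t) = λ*e^(t)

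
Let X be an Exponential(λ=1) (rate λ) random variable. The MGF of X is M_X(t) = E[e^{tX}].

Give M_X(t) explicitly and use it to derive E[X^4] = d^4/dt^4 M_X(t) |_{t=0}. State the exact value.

M_X(t) = 1/(1 - t)
dM/dt = 1/(t^2 - 2*t + 1)
d^2M/dt^2 = -2/(t^3 - 3*t^2 + 3*t - 1)
d^3M/dt^3 = 6/(t^4 - 4*t^3 + 6*t^2 - 4*t + 1)
d^4M/dt^4 = -24/(t^5 - 5*t^4 + 10*t^3 - 10*t^2 + 5*t - 1)

E[X^4] = d^4M/dt^4 |_{t=0} = 24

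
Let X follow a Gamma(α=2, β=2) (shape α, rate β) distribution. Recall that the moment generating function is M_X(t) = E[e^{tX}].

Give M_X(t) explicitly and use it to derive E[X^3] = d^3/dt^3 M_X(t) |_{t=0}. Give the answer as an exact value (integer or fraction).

E[X^3] = d^3M/dt^3 |_{t=0} = 3

M_X(t) = 4/(2 - t)^2
dM/dt = -8/(t^3 - 6*t^2 + 12*t - 8)
d^2M/dt^2 = 24/(t^4 - 8*t^3 + 24*t^2 - 32*t + 16)
d^3M/dt^3 = -96/(t^5 - 10*t^4 + 40*t^3 - 80*t^2 + 80*t - 32)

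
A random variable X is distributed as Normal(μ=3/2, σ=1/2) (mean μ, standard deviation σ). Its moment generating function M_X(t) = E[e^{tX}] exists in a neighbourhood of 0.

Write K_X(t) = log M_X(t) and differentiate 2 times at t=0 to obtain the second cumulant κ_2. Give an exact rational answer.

M_X(t) = e^(t^2/8 + 3*t/2)
K_X(t) = log M_X(t) = t^2/8 + 3*t/2
K^(2)(t) = 1/4

κ_2 = K^(2)(0) = 1/4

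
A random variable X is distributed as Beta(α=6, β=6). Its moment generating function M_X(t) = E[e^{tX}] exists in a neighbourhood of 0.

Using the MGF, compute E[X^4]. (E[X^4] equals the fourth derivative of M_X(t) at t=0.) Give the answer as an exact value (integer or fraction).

M_X(t) = ₁F₁(6; 12; t)
D^4[M](t) = 6*₁F₁(10; 16; t)/65

E[X^4] = D^4[M](0) = 6/65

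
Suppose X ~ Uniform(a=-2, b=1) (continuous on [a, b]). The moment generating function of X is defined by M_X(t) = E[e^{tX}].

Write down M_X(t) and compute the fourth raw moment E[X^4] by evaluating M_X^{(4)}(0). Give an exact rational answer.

E[X^4] = D^4[M](0) = 11/5

M_X(t) = (e^(t) - e^(-2*t))/(3*t)
D^4[M](t) = (t^4*e^(3*t) - 16*t^4 - 4*t^3*e^(3*t) - 32*t^3 + 12*t^2*e^(3*t) - 48*t^2 - 24*t*e^(3*t) - 48*t + 24*e^(3*t) - 24)*e^(-2*t)/(3*t^5)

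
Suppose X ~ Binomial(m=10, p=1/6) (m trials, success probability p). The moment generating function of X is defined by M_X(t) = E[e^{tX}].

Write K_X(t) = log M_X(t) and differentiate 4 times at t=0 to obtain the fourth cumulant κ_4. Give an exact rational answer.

κ_4 = K′′′′(0) = 25/108

M_X(t) = (e^(t)/6 + 5/6)^10
K_X(t) = log M_X(t) = 10*log(e^(t)/6 + 5/6)
K′(t) = 10*e^(t)/(e^(t) + 5)
K′′(t) = 50*e^(t)/(e^(2*t) + 10*e^(t) + 25)
K′′′(t) = (-50*e^(2*t) + 250*e^(t))/(e^(3*t) + 15*e^(2*t) + 75*e^(t) + 125)
K′′′′(t) = (50*e^(3*t) - 1000*e^(2*t) + 1250*e^(t))/(e^(4*t) + 20*e^(3*t) + 150*e^(2*t) + 500*e^(t) + 625)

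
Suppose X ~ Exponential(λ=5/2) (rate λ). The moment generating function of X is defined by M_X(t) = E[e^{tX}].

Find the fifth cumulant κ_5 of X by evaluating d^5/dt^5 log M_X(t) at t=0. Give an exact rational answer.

M_X(t) = 5/(2*(5/2 - t))
K_X(t) = log M_X(t) = -log(5/2 - t) - log(2) + log(5)
K^(5)(t) = -768/(32*t^5 - 400*t^4 + 2000*t^3 - 5000*t^2 + 6250*t - 3125)

κ_5 = K^(5)(0) = 768/3125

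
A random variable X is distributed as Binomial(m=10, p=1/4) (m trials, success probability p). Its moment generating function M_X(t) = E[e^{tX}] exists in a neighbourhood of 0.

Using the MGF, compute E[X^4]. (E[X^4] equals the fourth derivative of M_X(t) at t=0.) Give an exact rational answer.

E[X^4] = M′′′′(0) = 2065/16

M_X(t) = (e^(t)/4 + 3/4)^10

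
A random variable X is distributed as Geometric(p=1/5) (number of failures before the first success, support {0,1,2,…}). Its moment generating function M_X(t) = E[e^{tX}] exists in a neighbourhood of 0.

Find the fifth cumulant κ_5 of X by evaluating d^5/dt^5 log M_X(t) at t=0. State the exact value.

κ_5 = D^5[K](0) = 43380

M_X(t) = 1/(5*(1 - 4*e^(t)/5))
K_X(t) = log M_X(t) = -log(1 - 4*e^(t)/5) - log(5)
D^5[K](t) = (-1280*e^(4*t) - 17600*e^(3*t) - 22000*e^(2*t) - 2500*e^(t))/(1024*e^(5*t) - 6400*e^(4*t) + 16000*e^(3*t) - 20000*e^(2*t) + 12500*e^(t) - 3125)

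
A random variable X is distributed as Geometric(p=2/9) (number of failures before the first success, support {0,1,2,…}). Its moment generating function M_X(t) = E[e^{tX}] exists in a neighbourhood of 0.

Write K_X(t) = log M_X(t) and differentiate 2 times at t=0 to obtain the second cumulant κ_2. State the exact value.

κ_2 = D^2[K](0) = 63/4

M_X(t) = 2/(9*(1 - 7*e^(t)/9))
K_X(t) = log M_X(t) = -log(1 - 7*e^(t)/9) - 2*log(3) + log(2)
D^2[K](t) = 63*e^(t)/(49*e^(2*t) - 126*e^(t) + 81)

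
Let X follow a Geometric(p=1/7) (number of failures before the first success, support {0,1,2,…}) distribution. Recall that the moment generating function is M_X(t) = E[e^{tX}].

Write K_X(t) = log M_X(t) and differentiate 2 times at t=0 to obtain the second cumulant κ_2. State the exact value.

M_X(t) = 1/(7*(1 - 6*e^(t)/7))
K_X(t) = log M_X(t) = -log(1 - 6*e^(t)/7) - log(7)
D^2[K](t) = 42*e^(t)/(36*e^(2*t) - 84*e^(t) + 49)

κ_2 = D^2[K](0) = 42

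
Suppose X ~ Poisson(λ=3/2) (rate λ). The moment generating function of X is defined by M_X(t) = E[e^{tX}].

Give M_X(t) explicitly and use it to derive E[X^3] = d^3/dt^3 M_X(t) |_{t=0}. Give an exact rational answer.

E[X^3] = M^(3)(0) = 93/8

M_X(t) = e^(3*e^(t)/2 - 3/2)
M^(3)(t) = (27*e^(3*t)*e^(3*e^(t)/2) + 54*e^(2*t)*e^(3*e^(t)/2) + 12*e^(t)*e^(3*e^(t)/2))*e^(-3/2)/8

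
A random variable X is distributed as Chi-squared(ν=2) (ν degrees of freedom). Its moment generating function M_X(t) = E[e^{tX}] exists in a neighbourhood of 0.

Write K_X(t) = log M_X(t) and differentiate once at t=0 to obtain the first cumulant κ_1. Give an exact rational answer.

κ_1 = K^(1)(0) = 2

M_X(t) = 1/(1 - 2*t)
K_X(t) = log M_X(t) = -log(1 - 2*t)
K^(1)(t) = -2/(2*t - 1)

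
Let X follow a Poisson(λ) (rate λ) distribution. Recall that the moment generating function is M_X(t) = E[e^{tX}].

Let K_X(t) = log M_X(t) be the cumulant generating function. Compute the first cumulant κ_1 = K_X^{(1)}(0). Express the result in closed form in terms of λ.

κ_1 = K′(0) = λ

M_X(t) = e^(λ*(e^(t) - 1))
K_X(t) = log M_X(t) = λ*(e^(t) - 1)
K′(t) = λ*e^(t)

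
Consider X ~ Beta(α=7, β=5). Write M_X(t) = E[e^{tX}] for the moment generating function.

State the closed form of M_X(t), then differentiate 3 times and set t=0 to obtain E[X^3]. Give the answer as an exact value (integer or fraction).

E[X^3] = M^(3)(0) = 3/13

M_X(t) = ₁F₁(7; 12; t)
M^(3)(t) = 3*₁F₁(10; 15; t)/13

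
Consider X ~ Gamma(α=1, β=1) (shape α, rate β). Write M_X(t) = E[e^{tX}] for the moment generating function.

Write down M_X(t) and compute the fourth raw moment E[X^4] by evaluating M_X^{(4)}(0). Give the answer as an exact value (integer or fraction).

M_X(t) = 1/(1 - t)
M′(t) = 1/(t^2 - 2*t + 1)
M′′(t) = -2/(t^3 - 3*t^2 + 3*t - 1)
M′′′(t) = 6/(t^4 - 4*t^3 + 6*t^2 - 4*t + 1)
M′′′′(t) = -24/(t^5 - 5*t^4 + 10*t^3 - 10*t^2 + 5*t - 1)

E[X^4] = M′′′′(0) = 24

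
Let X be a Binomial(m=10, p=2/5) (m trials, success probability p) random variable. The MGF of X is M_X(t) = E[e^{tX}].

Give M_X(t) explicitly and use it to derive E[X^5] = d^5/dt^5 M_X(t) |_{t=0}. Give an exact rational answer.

M_X(t) = (2*e^(t)/5 + 3/5)^10

E[X^5] = M′′′′′(0) = 1857436/625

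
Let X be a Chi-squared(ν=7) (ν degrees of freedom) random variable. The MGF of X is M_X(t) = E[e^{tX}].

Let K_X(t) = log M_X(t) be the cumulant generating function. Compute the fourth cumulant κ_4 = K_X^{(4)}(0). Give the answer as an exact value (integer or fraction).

κ_4 = K^(4)(0) = 336

M_X(t) = (1 - 2*t)^(-7/2)
K_X(t) = log M_X(t) = -7*log(1 - 2*t)/2
K^(4)(t) = 336/(16*t^4 - 32*t^3 + 24*t^2 - 8*t + 1)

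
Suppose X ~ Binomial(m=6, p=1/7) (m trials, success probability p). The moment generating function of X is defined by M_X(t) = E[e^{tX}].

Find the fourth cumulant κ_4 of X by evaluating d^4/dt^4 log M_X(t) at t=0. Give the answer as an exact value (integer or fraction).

κ_4 = D^4[K](0) = 468/2401

M_X(t) = (e^(t)/7 + 6/7)^6
K_X(t) = log M_X(t) = 6*log(e^(t)/7 + 6/7)
D^4[K](t) = (36*e^(3*t) - 864*e^(2*t) + 1296*e^(t))/(e^(4*t) + 24*e^(3*t) + 216*e^(2*t) + 864*e^(t) + 1296)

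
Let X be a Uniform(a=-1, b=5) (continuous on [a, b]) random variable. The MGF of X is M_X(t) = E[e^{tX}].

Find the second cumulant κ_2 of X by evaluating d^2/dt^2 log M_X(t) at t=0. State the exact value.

κ_2 = d^2K/dt^2 |_{t=0} = 3

M_X(t) = (e^(5*t) - e^(-t))/(6*t)
K_X(t) = log M_X(t) = -log(t) + log(e^(5*t) - e^(-t)) - log(6)
dK/dt = (5*t*e^(6*t) + t - e^(6*t) + 1)/(t*e^(6*t) - t)
d^2K/dt^2 = (-36*t^2*e^(6*t) + e^(12*t) - 2*e^(6*t) + 1)/(t^2*e^(12*t) - 2*t^2*e^(6*t) + t^2)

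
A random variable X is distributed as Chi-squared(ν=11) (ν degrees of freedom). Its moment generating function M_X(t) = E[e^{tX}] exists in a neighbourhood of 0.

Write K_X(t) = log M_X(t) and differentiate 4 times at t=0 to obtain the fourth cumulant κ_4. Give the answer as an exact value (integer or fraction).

κ_4 = K′′′′(0) = 528

M_X(t) = (1 - 2*t)^(-11/2)
K_X(t) = log M_X(t) = -11*log(1 - 2*t)/2
K′(t) = -11/(2*t - 1)
K′′(t) = 22/(4*t^2 - 4*t + 1)
K′′′(t) = -88/(8*t^3 - 12*t^2 + 6*t - 1)
K′′′′(t) = 528/(16*t^4 - 32*t^3 + 24*t^2 - 8*t + 1)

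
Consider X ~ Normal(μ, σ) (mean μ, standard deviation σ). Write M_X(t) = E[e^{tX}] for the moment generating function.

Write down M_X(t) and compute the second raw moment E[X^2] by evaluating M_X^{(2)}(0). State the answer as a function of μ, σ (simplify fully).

M_X(t) = e^(μ*t + σ^2*t^2/2)
M^(2)(t) = μ^2*e^(μ*t)*e^(σ^2*t^2/2) + 2*μ*σ^2*t*e^(μ*t)*e^(σ^2*t^2/2) + σ^4*t^2*e^(μ*t)*e^(σ^2*t^2/2) + σ^2*e^(μ*t)*e^(σ^2*t^2/2)

E[X^2] = M^(2)(0) = μ^2 + σ^2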